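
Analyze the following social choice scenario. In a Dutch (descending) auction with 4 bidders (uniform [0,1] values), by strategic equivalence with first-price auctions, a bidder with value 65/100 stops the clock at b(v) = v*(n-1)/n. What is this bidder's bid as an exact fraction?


Step 1: Dutch auctions are strategically equivalent to first-price auctions
Step 2: The equilibrium bid is b(v) = v*(n-1)/n
Step 3: b = 13/20 * 3/4
Step 4: b = 39/80

39/80


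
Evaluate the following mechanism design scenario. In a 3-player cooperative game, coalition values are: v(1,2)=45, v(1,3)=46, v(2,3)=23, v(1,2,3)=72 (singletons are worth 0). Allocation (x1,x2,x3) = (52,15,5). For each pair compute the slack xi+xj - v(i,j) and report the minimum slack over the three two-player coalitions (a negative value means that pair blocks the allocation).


Step 1: Slack for coalition (1,2): x1+x2 - v12 = 67 - 45 = 22
Step 2: Slack for coalition (1,3): x1+x3 - v13 = 57 - 46 = 11
Step 3: Slack for coalition (2,3): x2+x3 - v23 = 20 - 23 = -3
Step 4: Minimum slack = min(22, 11, -3) = -3, attained by (2,3); coalition (2,3) can block (slack < 0), so the allocation is not in the core

-3


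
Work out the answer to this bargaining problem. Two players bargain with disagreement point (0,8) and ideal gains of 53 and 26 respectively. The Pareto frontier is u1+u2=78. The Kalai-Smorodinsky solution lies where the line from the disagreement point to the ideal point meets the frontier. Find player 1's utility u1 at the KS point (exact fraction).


Step 1: At the KS point, (u1-d1)/r1 = (u2-d2)/r2 = t and u1+u2 = 78
Step 2: u1 = d1 + r1*t and u2 = d2 + r2*t, so (d1 + r1*t) + (d2 + r2*t) = 78
Step 3: t = (78 - 0 - 8)/(53 + 26) = 70/79
Step 4: u1 = d1 + r1*t = 0 + 53 * 70/79 = 3710/79
Step 5: (Check: u2 = d2 + r2*t = 2452/79; u1+u2 = 3710/79 + 2452/79 = 78, on the frontier.)

3710/79


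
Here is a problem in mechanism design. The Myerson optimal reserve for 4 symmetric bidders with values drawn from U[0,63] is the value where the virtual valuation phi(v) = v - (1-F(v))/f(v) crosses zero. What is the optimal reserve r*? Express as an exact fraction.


Step 1: For U[0,63], F(v) = v/63 and f(v) = 1/63
Step 2: phi(v) = v - (1 - v/63)/(1/63) = v - (63 - v) = 2v - 63
Step 3: Set phi(r*) = 0: 2r* - 63 = 0
Step 4: r* = 63/2 (the number of bidders n = 4 does not enter)

63/2


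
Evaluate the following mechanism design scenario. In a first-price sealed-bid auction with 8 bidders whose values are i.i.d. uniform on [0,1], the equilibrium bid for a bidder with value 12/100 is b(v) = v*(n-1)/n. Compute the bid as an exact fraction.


Step 1: The symmetric BNE bidding function is b(v) = v * (n-1) / n
Step 2: Substitute v = 3/25 and n = 8
Step 3: b = 3/25 * 7/8
Step 4: b = 21/200

21/200


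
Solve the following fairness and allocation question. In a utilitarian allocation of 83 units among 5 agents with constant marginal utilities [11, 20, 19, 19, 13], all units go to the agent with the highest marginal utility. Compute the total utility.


Step 1: The marginal utilities are [11, 20, 19, 19, 13]
Step 2: The highest marginal utility is 20
Step 3: All 83 units go to that agent
Step 4: Total utility = 20 * 83 = 1660

1660


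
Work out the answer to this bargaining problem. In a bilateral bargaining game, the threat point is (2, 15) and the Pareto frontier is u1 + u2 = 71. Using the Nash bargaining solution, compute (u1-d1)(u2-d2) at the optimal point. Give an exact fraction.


Step 1: The Nash solution splits surplus symmetrically above the disagreement point
Step 2: u1 = (total + d1 - d2)/2 = (71 + 2 - 15)/2 = 29
Step 3: u2 = (total - d1 + d2)/2 = (71 - 2 + 15)/2 = 42
Step 4: Nash product = (29 - 2) * (42 - 15)
Step 5: = 27 * 27 = 729

729


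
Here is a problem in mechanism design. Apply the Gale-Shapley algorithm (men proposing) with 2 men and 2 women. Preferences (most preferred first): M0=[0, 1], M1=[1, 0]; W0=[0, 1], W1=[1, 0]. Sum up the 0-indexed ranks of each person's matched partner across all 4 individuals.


Step 1: Run Gale-Shapley (men propose, women hold best offer):
  M0 proposes to W0; she accepts
  M1 proposes to W1; she accepts
Step 2: Final matching: W0-M0, W1-M1
Step 3: 0-indexed ranks (man's rank of his match, then woman's): 0 + 0 + 0 + 0
Step 4: Total rank sum = 0

0


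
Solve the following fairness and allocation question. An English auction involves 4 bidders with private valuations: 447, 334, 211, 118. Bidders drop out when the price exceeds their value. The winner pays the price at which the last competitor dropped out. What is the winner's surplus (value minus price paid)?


Step 1: Identify the highest value: 447
Step 2: Identify the second-highest value: 334
Step 3: The final price = second-highest value = 334
Step 4: Surplus = 447 - 334 = 113

113


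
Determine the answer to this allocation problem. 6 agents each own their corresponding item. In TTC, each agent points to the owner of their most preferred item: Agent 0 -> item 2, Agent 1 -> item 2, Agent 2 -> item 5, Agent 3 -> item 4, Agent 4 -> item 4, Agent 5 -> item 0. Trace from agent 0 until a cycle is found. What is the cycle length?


Step 1: Trace the pointer graph from agent 0: 0 -> 2 -> 5 -> 0
Step 2: A cycle is detected when we revisit agent 0
Step 3: The cycle is: 0 -> 2 -> 5 -> 0
Step 4: Cycle length = 3

3


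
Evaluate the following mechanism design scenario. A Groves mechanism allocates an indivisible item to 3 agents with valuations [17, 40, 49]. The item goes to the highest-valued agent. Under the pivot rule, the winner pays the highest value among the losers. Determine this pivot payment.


Step 1: The efficient winner is agent 2 with value 49
Step 2: Other agents' values: [17, 40]
Step 3: Pivot payment = max(others) = 40
Step 4: The winner pays 40

40


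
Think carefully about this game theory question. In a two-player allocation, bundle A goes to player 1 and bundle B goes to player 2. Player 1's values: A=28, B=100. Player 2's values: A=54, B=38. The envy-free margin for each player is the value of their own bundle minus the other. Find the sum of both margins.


Step 1: Player 1's margin = v1(A) - v1(B) = 28 - 100 = -72
Step 2: Player 2's margin = v2(B) - v2(A) = 38 - 54 = -16
Step 3: Total margin = -72 + -16 = -88

-88


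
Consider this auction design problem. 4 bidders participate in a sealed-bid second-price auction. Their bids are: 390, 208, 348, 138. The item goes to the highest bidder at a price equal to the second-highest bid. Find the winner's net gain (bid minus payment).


Step 1: Sort bids in descending order: 390, 348, 208, 138
Step 2: The winning bid is the highest: 390
Step 3: The payment equals the second-highest bid: 348
Step 4: Surplus = winner's bid - payment = 390 - 348 = 42

42


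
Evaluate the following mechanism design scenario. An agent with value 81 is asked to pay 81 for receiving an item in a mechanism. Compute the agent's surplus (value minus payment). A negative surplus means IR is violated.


Step 1: Surplus = value - payment = 81 - 81 = 0
Step 2: IR is satisfied (surplus >= 0)

0


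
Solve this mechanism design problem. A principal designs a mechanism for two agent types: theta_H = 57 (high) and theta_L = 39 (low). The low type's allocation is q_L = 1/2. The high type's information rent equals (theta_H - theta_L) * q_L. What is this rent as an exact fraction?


Step 1: theta_H - theta_L = 57 - 39 = 18
Step 2: Information rent = (theta_H - theta_L) * q_L
Step 3: = 18 * 1/2
Step 4: = 9

9


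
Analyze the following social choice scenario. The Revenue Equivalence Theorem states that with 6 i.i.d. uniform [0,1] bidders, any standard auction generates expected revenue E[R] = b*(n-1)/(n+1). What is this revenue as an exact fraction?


Step 1: By Revenue Equivalence, expected revenue = b*(n-1)/(n+1)
Step 2: Substituting n = 6, b = 1
Step 3: Revenue = 1*(6-1)/(6+1) = 1*5/7
Step 4: Revenue = 5/7

5/7


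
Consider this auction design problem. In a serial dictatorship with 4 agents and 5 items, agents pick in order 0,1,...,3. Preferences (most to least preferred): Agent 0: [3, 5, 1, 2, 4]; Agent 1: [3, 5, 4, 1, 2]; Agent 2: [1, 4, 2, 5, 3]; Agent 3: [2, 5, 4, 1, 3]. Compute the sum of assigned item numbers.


Step 1: Agent 0 picks item 3
Step 2: Agent 1 picks item 5
Step 3: Agent 2 picks item 1
Step 4: Agent 3 picks item 2
Step 5: Sum = 3 + 5 + 1 + 2 = 11

11


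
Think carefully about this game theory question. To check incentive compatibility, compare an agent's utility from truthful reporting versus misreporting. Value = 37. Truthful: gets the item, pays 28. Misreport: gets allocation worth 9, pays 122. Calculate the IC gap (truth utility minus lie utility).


Step 1: U(truth) = value - payment = 37 - 28 = 9
Step 2: U(lie) = allocation - payment = 9 - 122 = -113
Step 3: IC gap = 9 - (-113) = 122

122


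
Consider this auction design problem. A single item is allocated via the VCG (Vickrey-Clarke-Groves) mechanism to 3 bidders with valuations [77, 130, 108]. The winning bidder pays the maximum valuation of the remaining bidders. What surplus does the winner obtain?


Step 1: The winner is the agent with the highest value: agent 1 with value 130
Step 2: Values of other agents: [77, 108]
Step 3: VCG payment = max of others' values = 108
Step 4: Surplus = 130 - 108 = 22

22


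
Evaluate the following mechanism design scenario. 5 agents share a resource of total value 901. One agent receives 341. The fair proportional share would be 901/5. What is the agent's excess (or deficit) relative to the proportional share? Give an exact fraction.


Step 1: Proportional share = 901/5
Step 2: Agent's actual allocation = 341
Step 3: Excess = 341 - 901/5 = 804/5

804/5


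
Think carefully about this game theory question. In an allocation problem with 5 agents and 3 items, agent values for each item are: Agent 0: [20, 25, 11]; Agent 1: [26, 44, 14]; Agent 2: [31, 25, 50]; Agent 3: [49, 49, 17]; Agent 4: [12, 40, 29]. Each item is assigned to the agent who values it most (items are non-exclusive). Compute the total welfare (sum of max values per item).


Step 1: For each item, find the maximum value among all agents.
Step 2: Item 0 -> Agent 3 (value 49)
Step 3: Item 1 -> Agent 3 (value 49)
Step 4: Item 2 -> Agent 2 (value 50)
Step 5: Total welfare = 49 + 49 + 50 = 148

148


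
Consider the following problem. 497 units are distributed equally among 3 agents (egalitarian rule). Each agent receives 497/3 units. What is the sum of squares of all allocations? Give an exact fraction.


Step 1: Each agent's share = 497/3
Step 2: Square of each share = (497/3)^2 = 247009/9
Step 3: Sum of squares = 3 * 247009/9 = 247009/3

247009/3


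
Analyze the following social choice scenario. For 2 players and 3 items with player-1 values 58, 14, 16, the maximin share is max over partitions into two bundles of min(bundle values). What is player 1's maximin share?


Step 1: Item values = 58, 14, 16
Step 2: Enumerate all 2-bundle partitions and take the smaller bundle:
  Partition 1: {58} vs {14,16} -> bundles 58, 30; min = 30
  Partition 2: {14} vs {58,16} -> bundles 14, 74; min = 14
  Partition 3: {16} vs {58,14} -> bundles 16, 72; min = 16
Step 3: MMS = max(30, 14, 16) = 30

30


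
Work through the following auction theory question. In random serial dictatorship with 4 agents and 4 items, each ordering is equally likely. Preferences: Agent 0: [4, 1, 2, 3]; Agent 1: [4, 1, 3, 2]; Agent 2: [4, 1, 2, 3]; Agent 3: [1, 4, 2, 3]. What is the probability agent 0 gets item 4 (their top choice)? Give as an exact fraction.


Step 1: Agent 0 wants item 4
Step 2: There are 24 possible orderings of agents
Step 3: In 8 orderings, agent 0 gets item 4
Step 4: Probability = 8/24 = 1/3

1/3


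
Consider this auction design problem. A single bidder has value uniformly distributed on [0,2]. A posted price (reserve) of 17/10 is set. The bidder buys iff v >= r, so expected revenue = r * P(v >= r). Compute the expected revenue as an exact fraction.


Step 1: Posted price r = 17/10, value support [0,2]
Step 2: P(v >= r) = (2 - 17/10)/2 = 3/20
Step 3: Expected revenue = r * P(v >= r) = 17/10 * 3/20
Step 4: Revenue = 51/200

51/200


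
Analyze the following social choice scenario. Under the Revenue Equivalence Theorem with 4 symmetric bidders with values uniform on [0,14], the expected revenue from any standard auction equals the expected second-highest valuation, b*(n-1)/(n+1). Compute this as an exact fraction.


Step 1: By Revenue Equivalence, expected revenue = b*(n-1)/(n+1)
Step 2: Substituting n = 4, b = 14
Step 3: Revenue = 14*(4-1)/(4+1) = 14*3/5
Step 4: Revenue = 42/5

42/5


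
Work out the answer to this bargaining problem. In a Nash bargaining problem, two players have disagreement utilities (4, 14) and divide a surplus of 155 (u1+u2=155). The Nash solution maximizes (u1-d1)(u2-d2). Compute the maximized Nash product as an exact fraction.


Step 1: The Nash solution splits surplus symmetrically above the disagreement point
Step 2: u1 = (total + d1 - d2)/2 = (155 + 4 - 14)/2 = 145/2
Step 3: u2 = (total - d1 + d2)/2 = (155 - 4 + 14)/2 = 165/2
Step 4: Nash product = (145/2 - 4) * (165/2 - 14)
Step 5: = 137/2 * 137/2 = 18769/4

18769/4


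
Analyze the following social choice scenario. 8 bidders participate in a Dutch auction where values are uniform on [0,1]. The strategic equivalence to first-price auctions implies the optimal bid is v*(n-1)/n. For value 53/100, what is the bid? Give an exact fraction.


Step 1: Dutch auctions are strategically equivalent to first-price auctions
Step 2: The equilibrium bid is b(v) = v*(n-1)/n
Step 3: b = 53/100 * 7/8
Step 4: b = 371/800

371/800


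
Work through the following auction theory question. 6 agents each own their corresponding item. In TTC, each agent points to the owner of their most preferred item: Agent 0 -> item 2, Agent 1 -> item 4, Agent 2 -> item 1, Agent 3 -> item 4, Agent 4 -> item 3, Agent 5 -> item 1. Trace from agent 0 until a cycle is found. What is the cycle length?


Step 1: Trace the pointer graph from agent 0: 0 -> 2 -> 1 -> 4 -> 3 -> 4
Step 2: A cycle is detected when we revisit agent 4
Step 3: The cycle is: 4 -> 3 -> 4
Step 4: Cycle length = 2

2


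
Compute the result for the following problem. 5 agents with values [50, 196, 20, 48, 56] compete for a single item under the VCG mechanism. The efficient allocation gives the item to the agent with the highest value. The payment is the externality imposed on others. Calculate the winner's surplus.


Step 1: The winner is the agent with the highest value: agent 1 with value 196
Step 2: Values of other agents: [50, 20, 48, 56]
Step 3: VCG payment = max of others' values = 56
Step 4: Surplus = 196 - 56 = 140

140


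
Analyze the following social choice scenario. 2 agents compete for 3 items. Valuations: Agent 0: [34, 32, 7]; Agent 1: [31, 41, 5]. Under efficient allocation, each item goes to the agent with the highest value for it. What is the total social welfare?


Step 1: For each item, find the maximum value among all agents.
Step 2: Item 0 -> Agent 0 (value 34)
Step 3: Item 1 -> Agent 1 (value 41)
Step 4: Item 2 -> Agent 0 (value 7)
Step 5: Total welfare = 34 + 41 + 7 = 82

82


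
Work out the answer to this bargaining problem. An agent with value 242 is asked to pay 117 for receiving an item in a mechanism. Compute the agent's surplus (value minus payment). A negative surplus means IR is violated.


Step 1: Surplus = value - payment = 242 - 117 = 125
Step 2: IR is satisfied (surplus >= 0)

125


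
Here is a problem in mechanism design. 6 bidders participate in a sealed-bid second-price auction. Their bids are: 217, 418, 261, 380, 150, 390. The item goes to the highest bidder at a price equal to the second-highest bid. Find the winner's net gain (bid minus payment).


Step 1: Sort bids in descending order: 418, 390, 380, 261, 217, 150
Step 2: The winning bid is the highest: 418
Step 3: The payment equals the second-highest bid: 390
Step 4: Surplus = winner's bid - payment = 418 - 390 = 28

28


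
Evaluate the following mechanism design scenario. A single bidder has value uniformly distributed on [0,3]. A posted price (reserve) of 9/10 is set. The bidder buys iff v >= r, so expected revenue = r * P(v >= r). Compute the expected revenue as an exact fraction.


Step 1: Posted price r = 9/10, value support [0,3]
Step 2: P(v >= r) = (3 - 9/10)/3 = 7/10
Step 3: Expected revenue = r * P(v >= r) = 9/10 * 7/10
Step 4: Revenue = 63/100

63/100


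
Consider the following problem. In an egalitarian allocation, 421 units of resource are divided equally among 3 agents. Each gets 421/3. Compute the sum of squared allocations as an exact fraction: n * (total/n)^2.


Step 1: Each agent's share = 421/3
Step 2: Square of each share = (421/3)^2 = 177241/9
Step 3: Sum of squares = 3 * 177241/9 = 177241/3

177241/3


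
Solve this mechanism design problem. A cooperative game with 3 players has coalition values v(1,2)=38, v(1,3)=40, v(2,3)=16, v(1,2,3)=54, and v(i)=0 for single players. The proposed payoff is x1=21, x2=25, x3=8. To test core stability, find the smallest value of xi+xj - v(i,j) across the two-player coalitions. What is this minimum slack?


Step 1: Slack for coalition (1,2): x1+x2 - v12 = 46 - 38 = 8
Step 2: Slack for coalition (1,3): x1+x3 - v13 = 29 - 40 = -11
Step 3: Slack for coalition (2,3): x2+x3 - v23 = 33 - 16 = 17
Step 4: Minimum slack = min(8, -11, 17) = -11, attained by (1,3); coalition (1,3) can block (slack < 0), so the allocation is not in the core

-11


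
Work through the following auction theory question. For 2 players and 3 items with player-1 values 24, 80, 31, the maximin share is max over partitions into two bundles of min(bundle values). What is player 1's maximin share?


Step 1: Item values = 24, 80, 31
Step 2: Enumerate all 2-bundle partitions and take the smaller bundle:
  Partition 1: {24} vs {80,31} -> bundles 24, 111; min = 24
  Partition 2: {80} vs {24,31} -> bundles 80, 55; min = 55
  Partition 3: {31} vs {24,80} -> bundles 31, 104; min = 31
Step 3: MMS = max(24, 55, 31) = 55

55


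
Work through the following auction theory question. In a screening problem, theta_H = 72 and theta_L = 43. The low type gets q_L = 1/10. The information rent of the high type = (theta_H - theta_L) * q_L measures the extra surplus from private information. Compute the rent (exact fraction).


Step 1: theta_H - theta_L = 72 - 43 = 29
Step 2: Information rent = (theta_H - theta_L) * q_L
Step 3: = 29 * 1/10
Step 4: = 29/10

29/10


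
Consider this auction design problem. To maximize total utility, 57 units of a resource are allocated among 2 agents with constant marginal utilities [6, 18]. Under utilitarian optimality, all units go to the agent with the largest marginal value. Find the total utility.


Step 1: The marginal utilities are [6, 18]
Step 2: The highest marginal utility is 18
Step 3: All 57 units go to that agent
Step 4: Total utility = 18 * 57 = 1026

1026


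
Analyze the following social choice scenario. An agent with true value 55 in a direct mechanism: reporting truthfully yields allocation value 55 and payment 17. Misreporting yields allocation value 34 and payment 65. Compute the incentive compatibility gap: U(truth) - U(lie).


Step 1: U(truth) = value - payment = 55 - 17 = 38
Step 2: U(lie) = allocation - payment = 34 - 65 = -31
Step 3: IC gap = 38 - (-31) = 69

69


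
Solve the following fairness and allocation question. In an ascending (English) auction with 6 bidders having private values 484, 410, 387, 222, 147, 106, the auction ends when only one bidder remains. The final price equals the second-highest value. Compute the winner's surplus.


Step 1: Identify the highest value: 484
Step 2: Identify the second-highest value: 410
Step 3: The final price = second-highest value = 410
Step 4: Surplus = 484 - 410 = 74

74


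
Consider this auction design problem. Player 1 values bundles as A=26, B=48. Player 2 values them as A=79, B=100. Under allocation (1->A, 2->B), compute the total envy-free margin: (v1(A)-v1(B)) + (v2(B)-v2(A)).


Step 1: Player 1's margin = v1(A) - v1(B) = 26 - 48 = -22
Step 2: Player 2's margin = v2(B) - v2(A) = 100 - 79 = 21
Step 3: Total margin = -22 + 21 = -1

-1


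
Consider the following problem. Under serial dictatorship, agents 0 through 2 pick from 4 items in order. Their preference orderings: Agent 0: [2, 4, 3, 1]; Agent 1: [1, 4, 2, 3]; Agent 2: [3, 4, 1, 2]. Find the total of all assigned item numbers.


Step 1: Agent 0 picks item 2
Step 2: Agent 1 picks item 1
Step 3: Agent 2 picks item 3
Step 4: Sum = 2 + 1 + 3 = 6

6


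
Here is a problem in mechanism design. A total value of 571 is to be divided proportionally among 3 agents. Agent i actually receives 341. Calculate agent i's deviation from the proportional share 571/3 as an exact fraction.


Step 1: Proportional share = 571/3
Step 2: Agent's actual allocation = 341
Step 3: Excess = 341 - 571/3 = 452/3

452/3


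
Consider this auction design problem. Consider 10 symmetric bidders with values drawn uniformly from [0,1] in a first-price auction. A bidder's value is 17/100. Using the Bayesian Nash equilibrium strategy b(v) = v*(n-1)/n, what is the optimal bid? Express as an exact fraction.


Step 1: The symmetric BNE bidding function is b(v) = v * (n-1) / n
Step 2: Substitute v = 17/100 and n = 10
Step 3: b = 17/100 * 9/10
Step 4: b = 153/1000

153/1000


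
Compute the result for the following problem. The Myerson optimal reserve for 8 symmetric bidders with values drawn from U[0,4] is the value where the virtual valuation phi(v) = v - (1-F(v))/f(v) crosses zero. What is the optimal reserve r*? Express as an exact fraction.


Step 1: For U[0,4], F(v) = v/4 and f(v) = 1/4
Step 2: phi(v) = v - (1 - v/4)/(1/4) = v - (4 - v) = 2v - 4
Step 3: Set phi(r*) = 0: 2r* - 4 = 0
Step 4: r* = 4/2 = 2 (the number of bidders n = 8 does not enter)

2


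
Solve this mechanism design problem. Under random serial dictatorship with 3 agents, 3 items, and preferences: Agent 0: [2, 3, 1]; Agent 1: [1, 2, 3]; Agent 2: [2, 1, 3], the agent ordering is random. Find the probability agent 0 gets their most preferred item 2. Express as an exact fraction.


Step 1: Agent 0 wants item 2
Step 2: There are 6 possible orderings of agents
Step 3: In 3 orderings, agent 0 gets item 2
Step 4: Probability = 3/6 = 1/2

1/2


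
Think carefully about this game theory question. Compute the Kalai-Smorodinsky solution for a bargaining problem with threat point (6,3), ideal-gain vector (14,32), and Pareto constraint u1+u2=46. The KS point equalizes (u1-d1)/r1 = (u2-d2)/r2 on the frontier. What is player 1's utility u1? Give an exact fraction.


Step 1: At the KS point, (u1-d1)/r1 = (u2-d2)/r2 = t and u1+u2 = 46
Step 2: u1 = d1 + r1*t and u2 = d2 + r2*t, so (d1 + r1*t) + (d2 + r2*t) = 46
Step 3: t = (46 - 6 - 3)/(14 + 32) = 37/46
Step 4: u1 = d1 + r1*t = 6 + 14 * 37/46 = 397/23
Step 5: (Check: u2 = d2 + r2*t = 661/23; u1+u2 = 397/23 + 661/23 = 46, on the frontier.)

397/23


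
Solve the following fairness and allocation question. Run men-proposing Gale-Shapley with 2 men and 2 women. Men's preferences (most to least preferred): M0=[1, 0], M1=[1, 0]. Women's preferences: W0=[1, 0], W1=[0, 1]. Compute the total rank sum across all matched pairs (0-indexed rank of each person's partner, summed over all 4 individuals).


Step 1: Run Gale-Shapley (men propose, women hold best offer):
  M0 proposes to W1; she accepts
  M1 proposes to W1; rejected
  M1 proposes to W0; she accepts
Step 2: Final matching: W0-M1, W1-M0
Step 3: 0-indexed ranks (man's rank of his match, then woman's): 1 + 0 + 0 + 0
Step 4: Total rank sum = 1

1


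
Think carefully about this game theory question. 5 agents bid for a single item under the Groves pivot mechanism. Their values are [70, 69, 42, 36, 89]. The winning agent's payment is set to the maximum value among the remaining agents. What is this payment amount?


Step 1: The efficient winner is agent 4 with value 89
Step 2: Other agents' values: [70, 69, 42, 36]
Step 3: Pivot payment = max(others) = 70
Step 4: The winner pays 70

70


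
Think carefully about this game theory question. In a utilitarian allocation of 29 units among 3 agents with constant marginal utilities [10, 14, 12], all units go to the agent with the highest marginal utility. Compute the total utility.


Step 1: The marginal utilities are [10, 14, 12]
Step 2: The highest marginal utility is 14
Step 3: All 29 units go to that agent
Step 4: Total utility = 14 * 29 = 406

406


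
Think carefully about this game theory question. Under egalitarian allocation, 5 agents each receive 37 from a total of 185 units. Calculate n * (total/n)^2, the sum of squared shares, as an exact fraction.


Step 1: Each agent's share = 185/5 = 37
Step 2: Square of each share = (37)^2 = 1369
Step 3: Sum of squares = 5 * 1369 = 6845

6845


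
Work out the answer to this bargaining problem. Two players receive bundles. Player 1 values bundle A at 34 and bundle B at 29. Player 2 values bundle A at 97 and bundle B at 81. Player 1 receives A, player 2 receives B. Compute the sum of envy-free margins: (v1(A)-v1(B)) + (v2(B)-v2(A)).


Step 1: Player 1's margin = v1(A) - v1(B) = 34 - 29 = 5
Step 2: Player 2's margin = v2(B) - v2(A) = 81 - 97 = -16
Step 3: Total margin = 5 + -16 = -11

-11


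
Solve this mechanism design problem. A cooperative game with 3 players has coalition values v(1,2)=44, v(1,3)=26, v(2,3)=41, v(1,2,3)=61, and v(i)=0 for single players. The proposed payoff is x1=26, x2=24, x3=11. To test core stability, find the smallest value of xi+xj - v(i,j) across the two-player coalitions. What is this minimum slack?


Step 1: Slack for coalition (1,2): x1+x2 - v12 = 50 - 44 = 6
Step 2: Slack for coalition (1,3): x1+x3 - v13 = 37 - 26 = 11
Step 3: Slack for coalition (2,3): x2+x3 - v23 = 35 - 41 = -6
Step 4: Minimum slack = min(6, 11, -6) = -6, attained by (2,3); coalition (2,3) can block (slack < 0), so the allocation is not in the core

-6


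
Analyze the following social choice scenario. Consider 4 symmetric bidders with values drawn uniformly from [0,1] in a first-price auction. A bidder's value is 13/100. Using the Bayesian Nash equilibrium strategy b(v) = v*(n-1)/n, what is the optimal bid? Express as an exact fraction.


Step 1: The symmetric BNE bidding function is b(v) = v * (n-1) / n
Step 2: Substitute v = 13/100 and n = 4
Step 3: b = 13/100 * 3/4
Step 4: b = 39/400

39/400


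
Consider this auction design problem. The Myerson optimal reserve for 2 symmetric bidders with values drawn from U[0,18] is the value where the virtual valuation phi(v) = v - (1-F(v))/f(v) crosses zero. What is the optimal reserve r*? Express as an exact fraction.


Step 1: For U[0,18], F(v) = v/18 and f(v) = 1/18
Step 2: phi(v) = v - (1 - v/18)/(1/18) = v - (18 - v) = 2v - 18
Step 3: Set phi(r*) = 0: 2r* - 18 = 0
Step 4: r* = 18/2 = 9 (the number of bidders n = 2 does not enter)

9


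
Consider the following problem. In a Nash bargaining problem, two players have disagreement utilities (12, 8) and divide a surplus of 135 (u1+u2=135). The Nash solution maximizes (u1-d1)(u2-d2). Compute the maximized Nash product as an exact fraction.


Step 1: The Nash solution splits surplus symmetrically above the disagreement point
Step 2: u1 = (total + d1 - d2)/2 = (135 + 12 - 8)/2 = 139/2
Step 3: u2 = (total - d1 + d2)/2 = (135 - 12 + 8)/2 = 131/2
Step 4: Nash product = (139/2 - 12) * (131/2 - 8)
Step 5: = 115/2 * 115/2 = 13225/4

13225/4


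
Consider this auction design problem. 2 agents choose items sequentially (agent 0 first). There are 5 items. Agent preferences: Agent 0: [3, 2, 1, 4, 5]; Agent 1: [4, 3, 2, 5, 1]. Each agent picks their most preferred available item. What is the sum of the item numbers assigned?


Step 1: Agent 0 picks item 3
Step 2: Agent 1 picks item 4
Step 3: Sum = 3 + 4 = 7

7


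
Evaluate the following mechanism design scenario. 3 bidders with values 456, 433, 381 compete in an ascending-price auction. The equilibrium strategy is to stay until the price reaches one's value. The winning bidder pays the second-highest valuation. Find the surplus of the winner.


Step 1: Identify the highest value: 456
Step 2: Identify the second-highest value: 433
Step 3: The final price = second-highest value = 433
Step 4: Surplus = 456 - 433 = 23

23


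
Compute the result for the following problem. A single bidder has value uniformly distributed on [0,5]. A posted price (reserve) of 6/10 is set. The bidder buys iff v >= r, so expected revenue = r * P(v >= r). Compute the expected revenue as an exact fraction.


Step 1: Posted price r = 3/5, value support [0,5]
Step 2: P(v >= r) = (5 - 3/5)/5 = 22/25
Step 3: Expected revenue = r * P(v >= r) = 3/5 * 22/25
Step 4: Revenue = 66/125

66/125


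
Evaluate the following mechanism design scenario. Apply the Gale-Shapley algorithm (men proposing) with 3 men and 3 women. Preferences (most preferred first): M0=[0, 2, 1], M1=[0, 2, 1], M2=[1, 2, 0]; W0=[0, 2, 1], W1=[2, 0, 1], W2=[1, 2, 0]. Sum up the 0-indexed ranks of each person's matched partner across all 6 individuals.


Step 1: Run Gale-Shapley (men propose, women hold best offer):
  M0 proposes to W0; she accepts
  M1 proposes to W0; rejected
  M1 proposes to W2; she accepts
  M2 proposes to W1; she accepts
Step 2: Final matching: W0-M0, W1-M2, W2-M1
Step 3: 0-indexed ranks (man's rank of his match, then woman's): 0 + 0 + 0 + 0 + 1 + 0
Step 4: Total rank sum = 1

1


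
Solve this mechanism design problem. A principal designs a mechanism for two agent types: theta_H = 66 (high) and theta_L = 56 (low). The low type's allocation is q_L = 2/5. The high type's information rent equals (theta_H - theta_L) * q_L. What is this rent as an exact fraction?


Step 1: theta_H - theta_L = 66 - 56 = 10
Step 2: Information rent = (theta_H - theta_L) * q_L
Step 3: = 10 * 2/5
Step 4: = 4

4


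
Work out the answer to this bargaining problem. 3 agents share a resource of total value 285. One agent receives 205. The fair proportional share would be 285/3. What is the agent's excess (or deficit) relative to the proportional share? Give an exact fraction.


Step 1: Proportional share = 285/3 = 95
Step 2: Agent's actual allocation = 205
Step 3: Excess = 205 - 95 = 110

110


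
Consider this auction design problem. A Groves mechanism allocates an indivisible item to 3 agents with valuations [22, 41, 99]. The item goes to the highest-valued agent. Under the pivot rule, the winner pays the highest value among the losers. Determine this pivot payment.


Step 1: The efficient winner is agent 2 with value 99
Step 2: Other agents' values: [22, 41]
Step 3: Pivot payment = max(others) = 41
Step 4: The winner pays 41

41


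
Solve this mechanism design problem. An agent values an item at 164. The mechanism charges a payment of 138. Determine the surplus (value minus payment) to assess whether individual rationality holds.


Step 1: Surplus = value - payment = 164 - 138 = 26
Step 2: IR is satisfied (surplus >= 0)

26


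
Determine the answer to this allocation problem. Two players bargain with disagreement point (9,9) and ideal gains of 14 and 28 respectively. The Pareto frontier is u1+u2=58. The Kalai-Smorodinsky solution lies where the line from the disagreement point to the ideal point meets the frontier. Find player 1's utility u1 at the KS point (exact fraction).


Step 1: At the KS point, (u1-d1)/r1 = (u2-d2)/r2 = t and u1+u2 = 58
Step 2: u1 = d1 + r1*t and u2 = d2 + r2*t, so (d1 + r1*t) + (d2 + r2*t) = 58
Step 3: t = (58 - 9 - 9)/(14 + 28) = 40/42 = 20/21
Step 4: u1 = d1 + r1*t = 9 + 14 * 20/21 = 67/3
Step 5: (Check: u2 = d2 + r2*t = 107/3; u1+u2 = 67/3 + 107/3 = 58, on the frontier.)

67/3


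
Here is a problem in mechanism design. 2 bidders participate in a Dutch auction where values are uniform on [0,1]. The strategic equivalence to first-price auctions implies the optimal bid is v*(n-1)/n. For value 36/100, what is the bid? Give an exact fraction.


Step 1: Dutch auctions are strategically equivalent to first-price auctions
Step 2: The equilibrium bid is b(v) = v*(n-1)/n
Step 3: b = 9/25 * 1/2
Step 4: b = 9/50

9/50


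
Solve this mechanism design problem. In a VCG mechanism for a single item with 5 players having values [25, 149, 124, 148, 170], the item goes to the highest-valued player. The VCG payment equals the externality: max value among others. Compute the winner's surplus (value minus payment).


Step 1: The winner is the agent with the highest value: agent 4 with value 170
Step 2: Values of other agents: [25, 149, 124, 148]
Step 3: VCG payment = max of others' values = 149
Step 4: Surplus = 170 - 149 = 21

21


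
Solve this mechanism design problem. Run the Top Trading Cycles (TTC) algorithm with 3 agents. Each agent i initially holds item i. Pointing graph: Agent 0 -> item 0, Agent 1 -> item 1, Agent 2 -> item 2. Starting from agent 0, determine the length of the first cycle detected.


Step 1: Trace the pointer graph from agent 0: 0 -> 0
Step 2: A cycle is detected when we revisit agent 0
Step 3: The cycle is: 0 -> 0
Step 4: Cycle length = 1

1


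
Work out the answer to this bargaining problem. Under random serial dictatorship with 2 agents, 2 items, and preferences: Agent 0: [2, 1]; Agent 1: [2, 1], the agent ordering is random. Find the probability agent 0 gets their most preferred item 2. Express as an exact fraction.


Step 1: Agent 0 wants item 2
Step 2: There are 2 possible orderings of agents
Step 3: In 1 orderings, agent 0 gets item 2
Step 4: Probability = 1/2

1/2


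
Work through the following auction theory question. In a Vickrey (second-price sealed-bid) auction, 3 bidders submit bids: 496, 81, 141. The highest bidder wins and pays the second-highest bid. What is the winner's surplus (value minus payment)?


Step 1: Sort bids in descending order: 496, 141, 81
Step 2: The winning bid is the highest: 496
Step 3: The payment equals the second-highest bid: 141
Step 4: Surplus = winner's bid - payment = 496 - 141 = 355

355


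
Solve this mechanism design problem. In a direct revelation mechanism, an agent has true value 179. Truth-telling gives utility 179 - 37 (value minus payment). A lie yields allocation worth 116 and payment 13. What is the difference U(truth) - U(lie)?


Step 1: U(truth) = value - payment = 179 - 37 = 142
Step 2: U(lie) = allocation - payment = 116 - 13 = 103
Step 3: IC gap = 142 - 103 = 39

39


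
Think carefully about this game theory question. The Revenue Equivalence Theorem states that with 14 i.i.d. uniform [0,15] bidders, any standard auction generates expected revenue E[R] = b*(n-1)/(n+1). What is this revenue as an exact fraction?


Step 1: By Revenue Equivalence, expected revenue = b*(n-1)/(n+1)
Step 2: Substituting n = 14, b = 15
Step 3: Revenue = 15*(14-1)/(14+1) = 15*13/15
Step 4: Revenue = 195/15 = 13

13


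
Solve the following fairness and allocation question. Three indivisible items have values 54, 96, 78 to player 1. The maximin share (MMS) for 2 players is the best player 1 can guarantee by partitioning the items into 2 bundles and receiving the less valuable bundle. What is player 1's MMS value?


Step 1: Item values = 54, 96, 78
Step 2: Enumerate all 2-bundle partitions and take the smaller bundle:
  Partition 1: {54} vs {96,78} -> bundles 54, 174; min = 54
  Partition 2: {96} vs {54,78} -> bundles 96, 132; min = 96
  Partition 3: {78} vs {54,96} -> bundles 78, 150; min = 78
Step 3: MMS = max(54, 96, 78) = 96

96


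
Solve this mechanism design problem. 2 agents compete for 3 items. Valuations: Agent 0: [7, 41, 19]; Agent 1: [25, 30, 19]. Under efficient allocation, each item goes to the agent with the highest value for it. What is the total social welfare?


Step 1: For each item, find the maximum value among all agents.
Step 2: Item 0 -> Agent 1 (value 25)
Step 3: Item 1 -> Agent 0 (value 41)
Step 4: Item 2 -> Agent 0 (value 19)
Step 5: Total welfare = 25 + 41 + 19 = 85

85


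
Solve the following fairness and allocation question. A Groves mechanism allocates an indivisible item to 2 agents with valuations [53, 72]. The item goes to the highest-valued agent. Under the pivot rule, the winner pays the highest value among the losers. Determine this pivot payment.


Step 1: The efficient winner is agent 1 with value 72
Step 2: Other agents' values: [53]
Step 3: Pivot payment = max(others) = 53
Step 4: The winner pays 53

53


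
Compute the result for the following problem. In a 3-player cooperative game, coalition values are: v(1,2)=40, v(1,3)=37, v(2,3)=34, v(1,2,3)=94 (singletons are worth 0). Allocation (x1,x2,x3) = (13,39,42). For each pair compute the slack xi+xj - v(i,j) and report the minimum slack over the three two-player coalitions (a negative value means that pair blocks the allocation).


Step 1: Slack for coalition (1,2): x1+x2 - v12 = 52 - 40 = 12
Step 2: Slack for coalition (1,3): x1+x3 - v13 = 55 - 37 = 18
Step 3: Slack for coalition (2,3): x2+x3 - v23 = 81 - 34 = 47
Step 4: Minimum slack = min(12, 18, 47) = 12, attained by (1,2); no pair can gain by deviating, so the allocation is in the core

12


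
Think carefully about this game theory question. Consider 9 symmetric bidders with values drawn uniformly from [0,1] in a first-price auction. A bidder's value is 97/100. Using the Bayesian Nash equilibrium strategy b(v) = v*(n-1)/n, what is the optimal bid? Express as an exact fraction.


Step 1: The symmetric BNE bidding function is b(v) = v * (n-1) / n
Step 2: Substitute v = 97/100 and n = 9
Step 3: b = 97/100 * 8/9
Step 4: b = 194/225

194/225


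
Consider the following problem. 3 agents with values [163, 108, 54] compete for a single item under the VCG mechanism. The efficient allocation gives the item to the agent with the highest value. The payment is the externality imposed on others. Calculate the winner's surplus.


Step 1: The winner is the agent with the highest value: agent 0 with value 163
Step 2: Values of other agents: [108, 54]
Step 3: VCG payment = max of others' values = 108
Step 4: Surplus = 163 - 108 = 55

55


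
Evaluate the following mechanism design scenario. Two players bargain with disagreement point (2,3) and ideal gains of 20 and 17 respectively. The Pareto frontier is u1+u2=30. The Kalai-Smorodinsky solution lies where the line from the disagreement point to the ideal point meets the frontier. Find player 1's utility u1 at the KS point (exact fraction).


Step 1: At the KS point, (u1-d1)/r1 = (u2-d2)/r2 = t and u1+u2 = 30
Step 2: u1 = d1 + r1*t and u2 = d2 + r2*t, so (d1 + r1*t) + (d2 + r2*t) = 30
Step 3: t = (30 - 2 - 3)/(20 + 17) = 25/37
Step 4: u1 = d1 + r1*t = 2 + 20 * 25/37 = 574/37
Step 5: (Check: u2 = d2 + r2*t = 536/37; u1+u2 = 574/37 + 536/37 = 30, on the frontier.)

574/37


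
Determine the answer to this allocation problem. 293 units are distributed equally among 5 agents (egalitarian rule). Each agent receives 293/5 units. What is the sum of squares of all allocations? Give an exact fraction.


Step 1: Each agent's share = 293/5
Step 2: Square of each share = (293/5)^2 = 85849/25
Step 3: Sum of squares = 5 * 85849/25 = 85849/5

85849/5


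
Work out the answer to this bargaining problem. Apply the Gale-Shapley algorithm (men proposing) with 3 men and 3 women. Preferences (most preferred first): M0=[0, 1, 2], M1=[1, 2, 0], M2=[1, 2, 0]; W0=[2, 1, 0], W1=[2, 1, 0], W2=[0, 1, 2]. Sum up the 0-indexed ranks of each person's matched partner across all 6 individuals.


Step 1: Run Gale-Shapley (men propose, women hold best offer):
  M0 proposes to W0; she accepts
  M1 proposes to W1; she accepts
  M2 proposes to W1; she switches from M1
  M1 proposes to W2; she accepts
Step 2: Final matching: W0-M0, W1-M2, W2-M1
Step 3: 0-indexed ranks (man's rank of his match, then woman's): 0 + 2 + 0 + 0 + 1 + 1
Step 4: Total rank sum = 4

4


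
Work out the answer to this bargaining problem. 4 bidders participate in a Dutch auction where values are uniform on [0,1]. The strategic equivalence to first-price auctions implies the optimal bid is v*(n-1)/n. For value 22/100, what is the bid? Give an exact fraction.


Step 1: Dutch auctions are strategically equivalent to first-price auctions
Step 2: The equilibrium bid is b(v) = v*(n-1)/n
Step 3: b = 11/50 * 3/4
Step 4: b = 33/200

33/200
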